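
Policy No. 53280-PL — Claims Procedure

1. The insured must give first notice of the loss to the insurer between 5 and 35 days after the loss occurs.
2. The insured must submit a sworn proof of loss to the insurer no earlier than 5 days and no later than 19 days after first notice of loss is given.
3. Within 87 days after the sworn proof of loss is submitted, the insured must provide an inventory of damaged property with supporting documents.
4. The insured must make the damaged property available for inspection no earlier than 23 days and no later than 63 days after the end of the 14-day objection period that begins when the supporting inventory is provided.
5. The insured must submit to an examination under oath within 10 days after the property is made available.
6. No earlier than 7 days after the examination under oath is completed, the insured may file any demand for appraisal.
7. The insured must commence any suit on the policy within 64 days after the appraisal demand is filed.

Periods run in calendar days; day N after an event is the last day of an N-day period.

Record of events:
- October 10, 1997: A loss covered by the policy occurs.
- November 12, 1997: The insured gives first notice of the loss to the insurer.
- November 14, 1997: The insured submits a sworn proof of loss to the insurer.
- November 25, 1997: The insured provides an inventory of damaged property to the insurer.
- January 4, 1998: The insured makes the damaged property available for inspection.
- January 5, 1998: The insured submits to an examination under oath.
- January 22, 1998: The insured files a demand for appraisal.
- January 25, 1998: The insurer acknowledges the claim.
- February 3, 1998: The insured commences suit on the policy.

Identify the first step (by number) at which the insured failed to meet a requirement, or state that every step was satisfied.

Step 1: the window is 5–35 days after October 10, 1997 (when the loss occurs), so October 15, 1997 through November 14, 1997; done November 12, 1997, which is between those dates.
Step 2: the window is 5–19 days after November 12, 1997 (when first notice of loss is given), so November 17, 1997 through December 1, 1997; done November 14, 1997 — 3 days before the window opened.
The analysis stops there.

Step 2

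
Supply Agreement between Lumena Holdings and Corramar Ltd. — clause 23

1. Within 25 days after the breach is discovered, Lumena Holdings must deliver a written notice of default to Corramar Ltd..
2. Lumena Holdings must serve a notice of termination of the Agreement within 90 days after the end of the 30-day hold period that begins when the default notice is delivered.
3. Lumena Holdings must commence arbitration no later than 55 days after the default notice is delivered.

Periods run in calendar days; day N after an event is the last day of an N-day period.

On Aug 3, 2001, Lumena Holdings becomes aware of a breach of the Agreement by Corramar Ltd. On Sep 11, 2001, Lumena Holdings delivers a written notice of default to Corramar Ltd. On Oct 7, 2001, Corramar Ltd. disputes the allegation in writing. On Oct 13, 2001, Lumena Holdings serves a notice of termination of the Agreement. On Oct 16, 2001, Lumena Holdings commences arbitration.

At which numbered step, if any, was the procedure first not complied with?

Step 1

Step 1: 25 days after Aug 3, 2001 (when the breach is discovered) is Aug 28, 2001; done Sep 11, 2001 — 14 days late.
No need to go further; step 1 was not satisfied.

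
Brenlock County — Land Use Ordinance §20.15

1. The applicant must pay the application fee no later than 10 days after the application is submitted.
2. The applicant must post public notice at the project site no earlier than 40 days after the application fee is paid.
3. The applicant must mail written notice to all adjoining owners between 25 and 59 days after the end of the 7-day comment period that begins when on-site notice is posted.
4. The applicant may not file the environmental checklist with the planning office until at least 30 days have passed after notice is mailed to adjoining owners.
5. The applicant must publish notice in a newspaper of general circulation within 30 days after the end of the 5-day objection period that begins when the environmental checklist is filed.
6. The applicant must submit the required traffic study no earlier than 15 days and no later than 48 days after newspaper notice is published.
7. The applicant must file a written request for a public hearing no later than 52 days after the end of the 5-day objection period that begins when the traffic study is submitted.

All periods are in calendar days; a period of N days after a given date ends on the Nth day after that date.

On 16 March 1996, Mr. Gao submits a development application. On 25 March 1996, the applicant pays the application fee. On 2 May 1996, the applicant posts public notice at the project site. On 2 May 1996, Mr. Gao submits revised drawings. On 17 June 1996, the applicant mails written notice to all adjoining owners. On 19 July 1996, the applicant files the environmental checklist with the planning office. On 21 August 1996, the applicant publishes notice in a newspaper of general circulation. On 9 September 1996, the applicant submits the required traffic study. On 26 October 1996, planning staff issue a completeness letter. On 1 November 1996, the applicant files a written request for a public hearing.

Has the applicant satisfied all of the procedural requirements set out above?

Step 1: 10 days after 16 March 1996 (when the application is submitted) is 26 March 1996; done 25 March 1996 — timely.
Step 2: the earliest permitted date is 40 days after 25 March 1996 (when the application fee is paid), i.e. 4 May 1996; 2 May 1996 is 2 days before the earliest permitted date.
No need to go further; step 2 was not satisfied.

No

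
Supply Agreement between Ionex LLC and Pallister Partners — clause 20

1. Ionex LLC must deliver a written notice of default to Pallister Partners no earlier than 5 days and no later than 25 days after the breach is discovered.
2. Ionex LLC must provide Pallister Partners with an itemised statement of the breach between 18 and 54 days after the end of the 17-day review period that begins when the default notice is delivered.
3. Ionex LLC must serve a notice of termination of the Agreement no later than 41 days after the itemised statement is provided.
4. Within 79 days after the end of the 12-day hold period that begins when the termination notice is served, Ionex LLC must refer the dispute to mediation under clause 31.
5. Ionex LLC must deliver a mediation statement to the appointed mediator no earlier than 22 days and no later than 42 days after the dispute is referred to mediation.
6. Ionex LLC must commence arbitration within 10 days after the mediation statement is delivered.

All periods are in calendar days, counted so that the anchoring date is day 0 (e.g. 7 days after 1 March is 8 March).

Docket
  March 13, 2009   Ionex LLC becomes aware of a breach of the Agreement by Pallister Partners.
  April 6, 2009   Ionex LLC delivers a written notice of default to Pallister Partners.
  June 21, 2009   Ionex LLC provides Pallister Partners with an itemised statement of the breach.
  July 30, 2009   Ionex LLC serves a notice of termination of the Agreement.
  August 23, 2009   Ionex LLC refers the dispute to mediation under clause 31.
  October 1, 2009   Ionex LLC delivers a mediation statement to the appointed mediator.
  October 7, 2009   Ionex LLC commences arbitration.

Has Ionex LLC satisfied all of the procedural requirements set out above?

No

(1) the permitted window runs from March 13, 2009 + 5 = March 18, 2009 to March 13, 2009 + 25 = April 7, 2009; done April 6, 2009, which is between those dates.
(2) the permitted window runs from April 23, 2009 + 18 = May 11, 2009 to April 23, 2009 + 54 = June 16, 2009; done June 21, 2009 — 5 days after the window closed.
No need to go further; step 2 was not satisfied.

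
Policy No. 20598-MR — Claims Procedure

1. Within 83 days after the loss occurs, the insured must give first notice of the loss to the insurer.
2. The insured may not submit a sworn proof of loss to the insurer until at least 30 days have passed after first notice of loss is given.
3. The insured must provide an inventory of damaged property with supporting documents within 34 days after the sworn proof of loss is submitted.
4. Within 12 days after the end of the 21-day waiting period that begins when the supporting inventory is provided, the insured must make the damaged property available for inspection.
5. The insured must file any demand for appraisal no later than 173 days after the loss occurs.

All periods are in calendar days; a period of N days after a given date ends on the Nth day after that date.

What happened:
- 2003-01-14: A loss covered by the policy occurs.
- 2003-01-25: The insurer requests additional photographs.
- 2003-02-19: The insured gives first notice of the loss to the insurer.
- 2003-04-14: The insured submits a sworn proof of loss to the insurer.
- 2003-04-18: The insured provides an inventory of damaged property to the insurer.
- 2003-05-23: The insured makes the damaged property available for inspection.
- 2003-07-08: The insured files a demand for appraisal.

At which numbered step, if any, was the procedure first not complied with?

Step 1: 83 days after 2003-01-14 (when the loss occurs) is 2003-04-07; 2003-02-19 is within that limit.
Step 2: the earliest permitted date is 30 days after 2003-02-19 (when first notice of loss is given), i.e. 2003-03-21; done 2003-04-14 — permitted.
Step 3: 34 days after 2003-04-14 (when the sworn proof of loss is submitted) is 2003-05-18; 2003-04-18 is within that limit.
Step 4: 12 days after 2003-05-09 (end of the 21-day waiting period, which began when the supporting inventory is provided on 2003-04-18) is 2003-05-21; not done until 2003-05-23, 2 days after the deadline.

Step 4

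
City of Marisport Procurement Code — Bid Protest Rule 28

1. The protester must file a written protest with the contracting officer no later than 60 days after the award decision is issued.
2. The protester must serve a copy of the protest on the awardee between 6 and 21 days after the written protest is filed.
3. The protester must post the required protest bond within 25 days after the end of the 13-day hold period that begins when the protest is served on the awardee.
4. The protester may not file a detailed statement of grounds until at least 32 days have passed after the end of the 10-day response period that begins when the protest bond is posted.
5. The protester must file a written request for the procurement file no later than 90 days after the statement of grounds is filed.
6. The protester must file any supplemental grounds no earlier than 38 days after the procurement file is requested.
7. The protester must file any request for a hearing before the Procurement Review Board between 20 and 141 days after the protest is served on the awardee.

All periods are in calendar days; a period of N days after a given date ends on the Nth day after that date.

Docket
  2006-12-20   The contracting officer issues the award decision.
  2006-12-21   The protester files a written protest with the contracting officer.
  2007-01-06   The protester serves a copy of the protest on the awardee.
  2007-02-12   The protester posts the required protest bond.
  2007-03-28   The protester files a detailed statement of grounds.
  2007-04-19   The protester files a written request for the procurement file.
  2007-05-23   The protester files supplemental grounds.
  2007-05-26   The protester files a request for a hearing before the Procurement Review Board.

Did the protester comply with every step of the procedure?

Step 1: 60 days after 2006-12-20 (when the award decision is issued) is 2007-02-18; 2006-12-21 is within that limit.
Step 2: the window is 6–21 days after 2006-12-21 (when the written protest is filed), so 2006-12-27 through 2007-01-11; 2007-01-06 falls inside that range.
Step 3: 25 days after 2007-01-19 (end of the 13-day hold period, which began when the protest is served on the awardee on 2007-01-06) is 2007-02-13; 2007-02-12 is within that limit.
Step 4: the earliest permitted date is 32 days after 2007-02-22 (end of the 10-day response period, which began when the protest bond is posted on 2007-02-12), i.e. 2007-03-26; done 2007-03-28, after the minimum wait.
Step 5: 90 days after 2007-03-28 (when the statement of grounds is filed) is 2007-06-26; completed 2007-04-19, before the deadline.
Step 6: the earliest permitted date is 38 days after 2007-04-19 (when the procurement file is requested), i.e. 2007-05-27; done 2007-05-23 — 4 days too early.

No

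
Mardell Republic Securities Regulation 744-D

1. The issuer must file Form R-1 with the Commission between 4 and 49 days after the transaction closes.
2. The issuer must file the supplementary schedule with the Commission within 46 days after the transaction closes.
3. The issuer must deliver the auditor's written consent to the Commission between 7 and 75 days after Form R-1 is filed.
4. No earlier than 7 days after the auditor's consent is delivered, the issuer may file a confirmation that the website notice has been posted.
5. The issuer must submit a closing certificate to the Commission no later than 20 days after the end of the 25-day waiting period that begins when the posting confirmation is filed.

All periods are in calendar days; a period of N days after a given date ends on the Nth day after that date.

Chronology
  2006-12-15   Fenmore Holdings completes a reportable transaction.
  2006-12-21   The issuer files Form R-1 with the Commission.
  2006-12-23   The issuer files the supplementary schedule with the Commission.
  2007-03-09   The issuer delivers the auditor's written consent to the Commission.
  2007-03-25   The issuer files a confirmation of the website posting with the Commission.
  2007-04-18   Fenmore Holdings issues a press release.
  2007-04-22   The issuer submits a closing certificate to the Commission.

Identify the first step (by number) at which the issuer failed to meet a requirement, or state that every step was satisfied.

Step 3

Step 1: the window is 4–49 days after 2006-12-15 (when the transaction closes), so 2006-12-19 through 2007-02-02; done 2006-12-21, which is between those dates.
Step 2: 46 days after 2006-12-15 (when the transaction closes) is 2007-01-30; done 2006-12-23 — timely.
Step 3: the window is 7–75 days after 2006-12-21 (when Form R-1 is filed), so 2006-12-28 through 2007-03-06; done 2007-03-09 — 3 days after the window closed.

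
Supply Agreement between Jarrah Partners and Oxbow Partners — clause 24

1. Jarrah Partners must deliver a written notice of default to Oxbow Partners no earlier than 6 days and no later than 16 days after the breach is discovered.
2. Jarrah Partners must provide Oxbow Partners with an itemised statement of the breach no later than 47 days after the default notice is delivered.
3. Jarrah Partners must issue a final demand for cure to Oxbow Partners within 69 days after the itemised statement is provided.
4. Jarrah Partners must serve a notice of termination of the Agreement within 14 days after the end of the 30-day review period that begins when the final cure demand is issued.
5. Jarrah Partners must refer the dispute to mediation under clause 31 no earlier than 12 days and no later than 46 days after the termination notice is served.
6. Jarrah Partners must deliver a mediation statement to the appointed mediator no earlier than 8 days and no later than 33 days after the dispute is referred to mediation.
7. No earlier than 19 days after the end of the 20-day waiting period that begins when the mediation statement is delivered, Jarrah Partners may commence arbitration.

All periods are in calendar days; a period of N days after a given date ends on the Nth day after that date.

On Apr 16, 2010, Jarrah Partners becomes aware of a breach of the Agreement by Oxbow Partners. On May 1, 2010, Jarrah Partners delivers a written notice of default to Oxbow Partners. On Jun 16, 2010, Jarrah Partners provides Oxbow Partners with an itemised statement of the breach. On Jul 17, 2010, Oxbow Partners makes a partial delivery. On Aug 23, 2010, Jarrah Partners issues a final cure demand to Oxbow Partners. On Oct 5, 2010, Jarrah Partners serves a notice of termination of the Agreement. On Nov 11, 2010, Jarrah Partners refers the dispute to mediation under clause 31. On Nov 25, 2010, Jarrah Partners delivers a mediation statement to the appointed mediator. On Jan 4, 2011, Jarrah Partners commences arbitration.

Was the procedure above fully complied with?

(1) the permitted window runs from Apr 16, 2010 + 6 = Apr 22, 2010 to Apr 16, 2010 + 16 = May 2, 2010; May 1, 2010 falls inside that range.
(2) due by May 1, 2010 + 47 days = Jun 17, 2010; done Jun 16, 2010 — timely.
(3) due by Jun 16, 2010 + 69 days = Aug 24, 2010; done Aug 23, 2010 — timely.
(4) due by Sep 22, 2010 + 14 days = Oct 6, 2010; Oct 5, 2010 is within that limit.
(5) the permitted window runs from Oct 5, 2010 + 12 = Oct 17, 2010 to Oct 5, 2010 + 46 = Nov 20, 2010; Nov 11, 2010 falls inside that range.
(6) the permitted window runs from Nov 11, 2010 + 8 = Nov 19, 2010 to Nov 11, 2010 + 33 = Dec 14, 2010; done Nov 25, 2010, which is between those dates.
(7) permitted from Dec 15, 2010 + 19 days = Jan 3, 2011 onward; done Jan 4, 2011 — permitted.

Yes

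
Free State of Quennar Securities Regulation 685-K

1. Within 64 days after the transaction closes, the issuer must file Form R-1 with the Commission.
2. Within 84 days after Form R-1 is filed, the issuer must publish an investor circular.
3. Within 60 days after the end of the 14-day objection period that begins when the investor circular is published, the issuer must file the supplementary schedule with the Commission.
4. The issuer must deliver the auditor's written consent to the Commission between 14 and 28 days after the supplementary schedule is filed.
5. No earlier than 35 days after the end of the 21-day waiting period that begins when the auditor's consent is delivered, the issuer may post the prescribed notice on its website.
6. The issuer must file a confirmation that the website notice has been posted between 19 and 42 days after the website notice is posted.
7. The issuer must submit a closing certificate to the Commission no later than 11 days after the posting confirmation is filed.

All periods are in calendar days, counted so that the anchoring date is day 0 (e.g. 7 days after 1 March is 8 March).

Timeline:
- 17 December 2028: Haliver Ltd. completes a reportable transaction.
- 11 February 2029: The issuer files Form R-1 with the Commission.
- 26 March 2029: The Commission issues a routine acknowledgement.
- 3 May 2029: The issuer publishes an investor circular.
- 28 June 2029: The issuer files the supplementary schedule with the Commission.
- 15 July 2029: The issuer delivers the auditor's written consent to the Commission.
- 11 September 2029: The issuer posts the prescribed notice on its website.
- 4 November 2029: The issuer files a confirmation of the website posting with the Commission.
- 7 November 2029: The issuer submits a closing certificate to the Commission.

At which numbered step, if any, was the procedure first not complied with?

Step 6

Step 1: 64 days after 17 December 2028 (when the transaction closes) is 19 February 2029; done 11 February 2029 — timely.
Step 2: 84 days after 11 February 2029 (when Form R-1 is filed) is 6 May 2029; completed 3 May 2029, before the deadline.
Step 3: 60 days after 17 May 2029 (end of the 14-day objection period, which began when the investor circular is published on 3 May 2029) is 16 July 2029; done 28 June 2029 — timely.
Step 4: the window is 14–28 days after 28 June 2029 (when the supplementary schedule is filed), so 12 July 2029 through 26 July 2029; done 15 July 2029, which is between those dates.
Step 5: the earliest permitted date is 35 days after 5 August 2029 (end of the 21-day waiting period, which began when the auditor's consent is delivered on 15 July 2029), i.e. 9 September 2029; done 11 September 2029, after the minimum wait.
Step 6: the window is 19–42 days after 11 September 2029 (when the website notice is posted), so 30 September 2029 through 23 October 2029; 4 November 2029 is 12 days past the end of the window.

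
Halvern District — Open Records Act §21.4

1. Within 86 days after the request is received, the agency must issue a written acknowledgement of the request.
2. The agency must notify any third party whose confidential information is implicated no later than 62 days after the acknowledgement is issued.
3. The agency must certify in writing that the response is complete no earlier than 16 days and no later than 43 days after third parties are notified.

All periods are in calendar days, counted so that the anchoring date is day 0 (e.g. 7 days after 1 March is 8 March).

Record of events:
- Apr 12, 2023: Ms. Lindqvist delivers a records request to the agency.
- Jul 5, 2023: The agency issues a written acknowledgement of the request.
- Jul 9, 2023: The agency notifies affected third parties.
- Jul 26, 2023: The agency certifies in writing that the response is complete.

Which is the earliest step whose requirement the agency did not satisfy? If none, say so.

None — every step was satisfied

Step 1 — counting 86 days from Apr 12, 2023 (when the request is received) gives a deadline of Jul 7, 2023; Jul 5, 2023 is within that limit.
Step 2 — counting 62 days from Jul 5, 2023 (when the acknowledgement is issued) gives a deadline of Sep 5, 2023; completed Jul 9, 2023, before the deadline.
Step 3 — 16 and 43 days from Jul 9, 2023 (when third parties are notified) are Jul 25, 2023 and Aug 21, 2023 respectively; Jul 26, 2023 falls inside that range.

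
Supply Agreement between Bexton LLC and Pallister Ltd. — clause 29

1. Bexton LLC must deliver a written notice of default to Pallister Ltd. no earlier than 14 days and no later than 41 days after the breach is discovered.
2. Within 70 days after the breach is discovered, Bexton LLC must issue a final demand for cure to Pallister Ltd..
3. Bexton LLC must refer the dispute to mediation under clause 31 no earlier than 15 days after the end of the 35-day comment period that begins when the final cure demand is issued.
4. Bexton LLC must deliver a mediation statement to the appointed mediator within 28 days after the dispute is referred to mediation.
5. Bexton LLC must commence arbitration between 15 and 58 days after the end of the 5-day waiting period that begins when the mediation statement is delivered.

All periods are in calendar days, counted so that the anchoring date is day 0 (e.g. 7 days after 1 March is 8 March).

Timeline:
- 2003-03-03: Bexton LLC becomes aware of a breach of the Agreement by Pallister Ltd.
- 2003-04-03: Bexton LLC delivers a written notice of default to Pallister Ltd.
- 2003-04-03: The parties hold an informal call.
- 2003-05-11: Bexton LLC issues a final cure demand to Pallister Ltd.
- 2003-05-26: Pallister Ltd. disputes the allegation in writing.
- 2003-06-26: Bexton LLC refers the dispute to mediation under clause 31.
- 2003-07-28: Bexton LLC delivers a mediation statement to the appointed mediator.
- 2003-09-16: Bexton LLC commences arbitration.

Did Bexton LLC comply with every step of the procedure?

Step 1 — 14 and 41 days from 2003-03-03 (when the breach is discovered) are 2003-03-17 and 2003-04-13 respectively; done 2003-04-03, which is between those dates.
Step 2 — counting 70 days from 2003-03-03 (when the breach is discovered) gives a deadline of 2003-05-12; completed 2003-05-11, before the deadline.
Step 3 — must wait 15 days from 2003-06-15 (end of the 35-day comment period, which began when the final cure demand is issued on 2003-05-11), so not before 2003-06-30; done 2003-06-26 — 4 days too early.

No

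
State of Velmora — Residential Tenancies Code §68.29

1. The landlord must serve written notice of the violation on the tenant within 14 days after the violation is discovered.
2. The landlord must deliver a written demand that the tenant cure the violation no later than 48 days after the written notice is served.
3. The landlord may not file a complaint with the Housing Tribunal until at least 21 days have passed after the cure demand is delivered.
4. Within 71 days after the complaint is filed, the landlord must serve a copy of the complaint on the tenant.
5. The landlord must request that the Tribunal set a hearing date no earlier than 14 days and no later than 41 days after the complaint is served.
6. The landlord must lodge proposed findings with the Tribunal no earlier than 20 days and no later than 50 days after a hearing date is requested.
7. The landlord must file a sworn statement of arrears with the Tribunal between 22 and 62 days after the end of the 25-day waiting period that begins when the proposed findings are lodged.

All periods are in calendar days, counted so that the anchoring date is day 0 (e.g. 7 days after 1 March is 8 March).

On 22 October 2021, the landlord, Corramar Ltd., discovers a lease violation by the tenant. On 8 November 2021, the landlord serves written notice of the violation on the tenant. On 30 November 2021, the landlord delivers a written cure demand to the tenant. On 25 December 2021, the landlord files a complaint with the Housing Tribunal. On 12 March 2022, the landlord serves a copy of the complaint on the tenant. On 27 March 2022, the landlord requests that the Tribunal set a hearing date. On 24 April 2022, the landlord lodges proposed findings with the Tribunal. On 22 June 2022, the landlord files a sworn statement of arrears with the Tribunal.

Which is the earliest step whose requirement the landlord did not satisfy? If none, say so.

Step 1

Step 1 — counting 14 days from 22 October 2021 (when the violation is discovered) gives a deadline of 5 November 2021; 8 November 2021 misses that deadline by 3 days.
Later steps need not be reached.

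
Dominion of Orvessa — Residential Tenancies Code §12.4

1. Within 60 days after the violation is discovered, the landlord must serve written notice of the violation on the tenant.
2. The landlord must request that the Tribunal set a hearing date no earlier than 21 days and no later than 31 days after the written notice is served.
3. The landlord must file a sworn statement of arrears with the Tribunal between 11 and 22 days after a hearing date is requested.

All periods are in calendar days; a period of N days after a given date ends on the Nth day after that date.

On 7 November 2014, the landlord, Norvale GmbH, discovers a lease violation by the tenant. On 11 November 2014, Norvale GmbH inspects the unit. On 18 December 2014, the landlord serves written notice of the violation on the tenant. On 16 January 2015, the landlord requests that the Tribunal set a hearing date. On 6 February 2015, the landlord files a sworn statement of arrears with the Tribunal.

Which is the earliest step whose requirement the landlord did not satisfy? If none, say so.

None — every step was satisfied

Step 1 — counting 60 days from 7 November 2014 (when the violation is discovered) gives a deadline of 6 January 2015; 18 December 2014 is within that limit.
Step 2 — 21 and 31 days from 18 December 2014 (when the written notice is served) are 8 January 2015 and 18 January 2015 respectively; done 16 January 2015, which is between those dates.
Step 3 — 11 and 22 days from 16 January 2015 (when a hearing date is requested) are 27 January 2015 and 7 February 2015 respectively; done 6 February 2015 — within the window.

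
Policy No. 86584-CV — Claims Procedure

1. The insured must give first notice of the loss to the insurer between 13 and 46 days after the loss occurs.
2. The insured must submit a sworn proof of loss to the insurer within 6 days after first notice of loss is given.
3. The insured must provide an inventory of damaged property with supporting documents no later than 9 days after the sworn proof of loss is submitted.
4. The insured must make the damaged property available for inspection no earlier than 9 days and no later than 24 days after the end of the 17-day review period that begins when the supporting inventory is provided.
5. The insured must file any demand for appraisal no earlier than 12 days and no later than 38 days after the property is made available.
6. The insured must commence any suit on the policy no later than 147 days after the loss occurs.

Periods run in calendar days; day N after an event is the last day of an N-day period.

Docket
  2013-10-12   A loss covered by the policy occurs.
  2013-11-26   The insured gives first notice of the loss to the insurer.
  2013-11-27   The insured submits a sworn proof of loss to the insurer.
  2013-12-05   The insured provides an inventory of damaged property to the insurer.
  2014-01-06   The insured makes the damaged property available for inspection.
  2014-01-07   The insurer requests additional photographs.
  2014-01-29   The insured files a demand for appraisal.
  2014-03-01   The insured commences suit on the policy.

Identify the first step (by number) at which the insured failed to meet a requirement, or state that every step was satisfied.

None — every step was satisfied

Step 1: the window is 13–46 days after 2013-10-12 (when the loss occurs), so 2013-10-25 through 2013-11-27; done 2013-11-26 — within the window.
Step 2: 6 days after 2013-11-26 (when first notice of loss is given) is 2013-12-02; 2013-11-27 is within that limit.
Step 3: 9 days after 2013-11-27 (when the sworn proof of loss is submitted) is 2013-12-06; completed 2013-12-05, before the deadline.
Step 4: the window is 9–24 days after 2013-12-22 (end of the 17-day review period, which began when the supporting inventory is provided on 2013-12-05), so 2013-12-31 through 2014-01-15; done 2014-01-06 — within the window.
Step 5: the window is 12–38 days after 2014-01-06 (when the property is made available), so 2014-01-18 through 2014-02-13; 2014-01-29 falls inside that range.
Step 6: 147 days after 2013-10-12 (when the loss occurs) is 2014-03-08; done 2014-03-01 — timely.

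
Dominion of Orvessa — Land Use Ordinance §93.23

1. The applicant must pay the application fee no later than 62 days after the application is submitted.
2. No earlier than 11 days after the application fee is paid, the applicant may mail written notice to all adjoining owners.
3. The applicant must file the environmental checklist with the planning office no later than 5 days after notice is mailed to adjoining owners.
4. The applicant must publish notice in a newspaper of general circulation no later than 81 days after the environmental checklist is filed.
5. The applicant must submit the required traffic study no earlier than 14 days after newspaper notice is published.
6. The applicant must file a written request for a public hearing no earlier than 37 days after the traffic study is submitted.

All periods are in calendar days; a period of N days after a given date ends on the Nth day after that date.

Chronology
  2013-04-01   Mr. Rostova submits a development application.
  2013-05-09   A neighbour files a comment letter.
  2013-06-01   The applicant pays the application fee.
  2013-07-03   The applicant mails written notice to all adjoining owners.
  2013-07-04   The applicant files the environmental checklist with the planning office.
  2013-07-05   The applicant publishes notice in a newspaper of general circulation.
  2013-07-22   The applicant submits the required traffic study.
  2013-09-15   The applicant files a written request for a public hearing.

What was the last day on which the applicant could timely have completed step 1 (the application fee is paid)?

2013-06-02

Step 1 runs from 2013-04-01, when the application is submitted. 62 days after 2013-04-01 is 2013-06-02.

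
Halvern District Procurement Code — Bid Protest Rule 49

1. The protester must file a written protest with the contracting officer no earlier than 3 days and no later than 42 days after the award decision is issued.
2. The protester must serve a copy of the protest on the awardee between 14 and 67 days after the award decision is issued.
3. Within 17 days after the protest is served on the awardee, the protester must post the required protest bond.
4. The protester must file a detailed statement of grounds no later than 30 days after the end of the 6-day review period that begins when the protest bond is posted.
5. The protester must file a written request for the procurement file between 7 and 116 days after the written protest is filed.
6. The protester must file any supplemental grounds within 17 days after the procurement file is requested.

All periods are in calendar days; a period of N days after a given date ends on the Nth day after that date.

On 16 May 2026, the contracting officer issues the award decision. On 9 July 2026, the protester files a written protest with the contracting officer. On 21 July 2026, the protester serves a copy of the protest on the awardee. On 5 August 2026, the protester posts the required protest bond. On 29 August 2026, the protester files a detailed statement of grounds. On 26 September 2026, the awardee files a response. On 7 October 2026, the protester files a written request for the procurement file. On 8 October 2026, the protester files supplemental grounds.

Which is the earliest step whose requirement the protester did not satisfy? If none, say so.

Step 1

Step 1 — 3 and 42 days from 16 May 2026 (when the award decision is issued) are 19 May 2026 and 27 June 2026 respectively; done 9 July 2026 — 12 days after the window closed.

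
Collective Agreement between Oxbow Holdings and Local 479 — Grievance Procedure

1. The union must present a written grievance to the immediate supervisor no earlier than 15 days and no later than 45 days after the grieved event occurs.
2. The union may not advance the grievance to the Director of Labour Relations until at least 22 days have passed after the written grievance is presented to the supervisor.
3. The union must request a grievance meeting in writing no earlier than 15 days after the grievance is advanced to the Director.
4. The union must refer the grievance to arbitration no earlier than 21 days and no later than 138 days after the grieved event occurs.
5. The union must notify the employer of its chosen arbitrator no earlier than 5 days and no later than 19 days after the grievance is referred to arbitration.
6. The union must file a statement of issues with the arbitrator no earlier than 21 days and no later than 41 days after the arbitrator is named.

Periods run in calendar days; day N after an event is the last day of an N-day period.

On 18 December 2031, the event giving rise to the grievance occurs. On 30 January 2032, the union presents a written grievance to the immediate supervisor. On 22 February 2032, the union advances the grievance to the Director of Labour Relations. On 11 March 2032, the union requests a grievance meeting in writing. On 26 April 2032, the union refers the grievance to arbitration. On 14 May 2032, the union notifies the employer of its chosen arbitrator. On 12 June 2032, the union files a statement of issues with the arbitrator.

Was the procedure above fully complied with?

Yes

Step 1 — 15 and 45 days from 18 December 2031 (when the grieved event occurs) are 2 January 2032 and 1 February 2032 respectively; done 30 January 2032, which is between those dates.
Step 2 — must wait 22 days from 30 January 2032 (when the written grievance is presented to the supervisor), so not before 21 February 2032; done 22 February 2032 — permitted.
Step 3 — must wait 15 days from 22 February 2032 (when the grievance is advanced to the Director), so not before 8 March 2032; done 11 March 2032 — permitted.
Step 4 — 21 and 138 days from 18 December 2031 (when the grieved event occurs) are 8 January 2032 and 4 May 2032 respectively; done 26 April 2032 — within the window.
Step 5 — 5 and 19 days from 26 April 2032 (when the grievance is referred to arbitration) are 1 May 2032 and 15 May 2032 respectively; done 14 May 2032, which is between those dates.
Step 6 — 21 and 41 days from 14 May 2032 (when the arbitrator is named) are 4 June 2032 and 24 June 2032 respectively; 12 June 2032 falls inside that range.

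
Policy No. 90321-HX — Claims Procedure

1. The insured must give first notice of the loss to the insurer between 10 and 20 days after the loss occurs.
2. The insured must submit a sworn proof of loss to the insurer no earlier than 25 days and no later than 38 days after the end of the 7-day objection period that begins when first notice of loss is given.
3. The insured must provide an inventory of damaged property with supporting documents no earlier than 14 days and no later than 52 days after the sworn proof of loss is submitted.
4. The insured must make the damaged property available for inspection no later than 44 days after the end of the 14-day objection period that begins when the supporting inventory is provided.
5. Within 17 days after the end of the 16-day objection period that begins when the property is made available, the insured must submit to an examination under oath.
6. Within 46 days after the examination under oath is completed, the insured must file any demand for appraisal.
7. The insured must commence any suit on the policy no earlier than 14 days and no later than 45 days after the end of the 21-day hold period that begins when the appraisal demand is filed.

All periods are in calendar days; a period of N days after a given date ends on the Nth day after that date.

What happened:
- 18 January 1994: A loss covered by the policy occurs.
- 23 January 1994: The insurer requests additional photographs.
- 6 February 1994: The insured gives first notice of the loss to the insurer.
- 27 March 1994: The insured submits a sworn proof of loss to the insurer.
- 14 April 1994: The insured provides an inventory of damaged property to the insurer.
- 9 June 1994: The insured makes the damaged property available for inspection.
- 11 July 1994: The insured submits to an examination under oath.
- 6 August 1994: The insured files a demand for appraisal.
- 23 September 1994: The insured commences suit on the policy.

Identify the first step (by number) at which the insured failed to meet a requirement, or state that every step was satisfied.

Step 2

Step 1 — 10 and 20 days from 18 January 1994 (when the loss occurs) are 28 January 1994 and 7 February 1994 respectively; done 6 February 1994, which is between those dates.
Step 2 — 25 and 38 days from 13 February 1994 (end of the 7-day objection period, which began when first notice of loss is given on 6 February 1994) are 10 March 1994 and 23 March 1994 respectively; done 27 March 1994 — 4 days after the window closed.
That is the first point of non-compliance.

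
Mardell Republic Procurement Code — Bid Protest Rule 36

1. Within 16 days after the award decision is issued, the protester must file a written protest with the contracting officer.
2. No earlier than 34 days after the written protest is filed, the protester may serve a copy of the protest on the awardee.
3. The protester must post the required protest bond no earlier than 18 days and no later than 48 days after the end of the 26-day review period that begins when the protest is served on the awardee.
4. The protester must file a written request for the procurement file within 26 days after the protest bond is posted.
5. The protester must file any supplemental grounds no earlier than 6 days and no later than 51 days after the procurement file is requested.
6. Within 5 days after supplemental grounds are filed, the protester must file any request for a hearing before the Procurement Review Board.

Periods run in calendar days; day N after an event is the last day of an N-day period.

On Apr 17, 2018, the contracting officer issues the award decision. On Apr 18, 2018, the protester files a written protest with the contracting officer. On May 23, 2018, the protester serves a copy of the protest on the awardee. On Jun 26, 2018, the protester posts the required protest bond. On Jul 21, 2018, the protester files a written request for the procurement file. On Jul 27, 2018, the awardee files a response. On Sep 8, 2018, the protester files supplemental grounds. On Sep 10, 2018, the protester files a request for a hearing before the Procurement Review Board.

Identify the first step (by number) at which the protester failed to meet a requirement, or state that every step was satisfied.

(1) due by Apr 17, 2018 + 16 days = May 3, 2018; done Apr 18, 2018 — timely.
(2) permitted from Apr 18, 2018 + 34 days = May 22, 2018 onward; May 23, 2018 is on or after that date.
(3) the permitted window runs from Jun 18, 2018 + 18 = Jul 6, 2018 to Jun 18, 2018 + 48 = Aug 5, 2018; Jun 26, 2018 is 10 days too early.

Step 3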